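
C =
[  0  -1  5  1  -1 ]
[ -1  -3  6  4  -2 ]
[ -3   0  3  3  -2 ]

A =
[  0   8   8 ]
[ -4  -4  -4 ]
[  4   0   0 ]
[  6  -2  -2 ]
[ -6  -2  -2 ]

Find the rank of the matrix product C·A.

2

First compute CA:
[[ 36,   4,   4],
 [ 72,   0,   0],
 [ 42, -26, -26]]
Now row reduce the product.
R2 ← R2 − (2)·R1: [0, -8, -8]
R3 ← R3 − (7/6)·R1: [0, -92/3, -92/3]
R3 ← R3 − (23/6)·R2: [0, 0, 0]
2 nonzero rows, so rank(CA) = 2.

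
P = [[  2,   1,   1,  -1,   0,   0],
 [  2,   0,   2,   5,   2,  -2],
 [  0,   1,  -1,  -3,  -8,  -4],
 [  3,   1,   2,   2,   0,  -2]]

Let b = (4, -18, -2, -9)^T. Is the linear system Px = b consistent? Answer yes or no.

Row reduce the augmented matrix [P | b].
R2 ← R2 − R1: [0, -1, 1, 6, 2, -2, -22]
R4 ← R4 − (3/2)·R1: [0, -1/2, 1/2, 7/2, 0, -2, -15]
R3 ← R3 + R2: [0, 0, 0, 3, -6, -6, -24]
R4 ← R4 − (1/2)·R2: [0, 0, 0, 1/2, -1, -1, -4]
R4 ← R4 − (1/6)·R3: [0, 0, 0, 0, 0, 0, 0]
The echelon form has 3 nonzero rows, and every pivot lies in the first 6 columns, so rank(P) = rank([P|b]) = 3.
The system is consistent.

yes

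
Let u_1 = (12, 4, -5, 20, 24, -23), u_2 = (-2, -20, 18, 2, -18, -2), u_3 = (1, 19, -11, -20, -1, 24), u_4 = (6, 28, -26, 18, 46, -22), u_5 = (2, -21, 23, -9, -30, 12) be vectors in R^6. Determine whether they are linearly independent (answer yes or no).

no

Form the matrix with these vectors as rows and row reduce.
R2 ← R2 + (1/6)·R1: [0, -58/3, 103/6, 16/3, -14, -35/6]
R3 ← R3 − (1/12)·R1: [0, 56/3, -127/12, -65/3, -3, 311/12]
R4 ← R4 − (1/2)·R1: [0, 26, -47/2, 8, 34, -21/2]
R5 ← R5 − (1/6)·R1: [0, -65/3, 143/6, -37/3, -34, 95/6]
R3 ← R3 + (28/29)·R2: [0, 0, 695/116, -479/29, -479/29, 2353/116]
R4 ← R4 + (39/29)·R2: [0, 0, -12/29, 440/29, 440/29, -532/29]
R5 ← R5 − (65/58)·R2: [0, 0, 533/116, -531/29, -531/29, 2595/116]
R4 ← R4 + (48/695)·R3: [0, 0, 0, 9752/695, 9752/695, -11776/695]
R5 ← R5 − (533/695)·R3: [0, 0, 0, -3922/695, -3922/695, 4736/695]
R5 ← R5 + (37/92)·R4: [0, 0, 0, 0, 0, 0]
4 nonzero rows, so the 5 vectors span a space of dimension 4.
Since 4 < 5, the vectors are linearly dependent.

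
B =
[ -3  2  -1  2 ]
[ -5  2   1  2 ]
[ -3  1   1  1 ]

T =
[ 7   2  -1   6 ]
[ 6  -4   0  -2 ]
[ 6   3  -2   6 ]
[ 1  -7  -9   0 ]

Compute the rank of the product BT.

First compute BT:
[[-13, -31, -13, -28],
 [-15, -29, -15, -28],
 [ -8, -14,  -8, -14]]
Now row reduce the product.
R2 ← R2 − (15/13)·R1: [0, 88/13, 0, 56/13]
R3 ← R3 − (8/13)·R1: [0, 66/13, 0, 42/13]
R3 ← R3 − (3/4)·R2: [0, 0, 0, 0]
2 nonzero rows, so rank(BT) = 2.

2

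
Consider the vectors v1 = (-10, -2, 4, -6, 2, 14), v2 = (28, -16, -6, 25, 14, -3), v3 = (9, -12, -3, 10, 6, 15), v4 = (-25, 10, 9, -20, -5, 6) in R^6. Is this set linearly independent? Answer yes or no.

Form the matrix with these vectors as rows and row reduce.
R2 ← R2 + (14/5)·R1: [0, -108/5, 26/5, 41/5, 98/5, 181/5]
R3 ← R3 + (9/10)·R1: [0, -69/5, 3/5, 23/5, 39/5, 138/5]
R4 ← R4 − (5/2)·R1: [0, 15, -1, -5, -10, -29]
R3 ← R3 − (23/36)·R2: [0, 0, -49/18, -23/36, -85/18, 161/36]
R4 ← R4 + (25/36)·R2: [0, 0, 47/18, 25/36, 65/18, -139/36]
R4 ← R4 + (47/49)·R3: [0, 0, 0, 4/49, -45/49, 3/7]
4 nonzero rows, so the 4 vectors span a space of dimension 4.
Since 4 = 4, the vectors are linearly independent.

yes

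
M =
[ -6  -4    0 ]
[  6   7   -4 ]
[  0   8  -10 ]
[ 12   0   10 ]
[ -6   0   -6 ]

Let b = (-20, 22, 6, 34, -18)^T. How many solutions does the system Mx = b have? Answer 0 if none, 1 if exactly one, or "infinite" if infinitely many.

Row reduce the augmented matrix [M | b].
R2 ← R2 + R1: [0, 3, -4, 2]
R4 ← R4 + (2)·R1: [0, -8, 10, -6]
R5 ← R5 − R1: [0, 4, -6, 2]
R3 ← R3 − (8/3)·R2: [0, 0, 2/3, 2/3]
R4 ← R4 + (8/3)·R2: [0, 0, -2/3, -2/3]
R5 ← R5 − (4/3)·R2: [0, 0, -2/3, -2/3]
R4 ← R4 + R3: [0, 0, 0, 0]
R5 ← R5 + R3: [0, 0, 0, 0]
The echelon form has 3 nonzero rows, and every pivot lies in the first 3 columns, so rank(M) = rank([M|b]) = 3.
The system is consistent.
rank = 3 = number of unknowns, so the solution is unique.

1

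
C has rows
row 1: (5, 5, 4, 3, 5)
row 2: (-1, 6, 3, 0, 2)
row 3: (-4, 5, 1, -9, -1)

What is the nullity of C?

2

Row reduce to echelon form.
R2 ← R2 + (1/5)·R1: [0, 7, 19/5, 3/5, 3]
R3 ← R3 + (4/5)·R1: [0, 9, 21/5, -33/5, 3]
R3 ← R3 − (9/7)·R2: [0, 0, -24/35, -258/35, -6/7]
3 nonzero rows, so rank(C) = 3.
C has 5 columns; by rank–nullity, nullity = 5 − 3 = 2.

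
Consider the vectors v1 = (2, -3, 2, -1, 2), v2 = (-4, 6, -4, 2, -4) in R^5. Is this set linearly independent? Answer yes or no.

no

Form the matrix with these vectors as rows and row reduce.
R2 ← R2 + (2)·R1: [0, 0, 0, 0, 0]
1 nonzero row, so the 2 vectors span a space of dimension 1.
Since 1 < 2, the vectors are linearly dependent.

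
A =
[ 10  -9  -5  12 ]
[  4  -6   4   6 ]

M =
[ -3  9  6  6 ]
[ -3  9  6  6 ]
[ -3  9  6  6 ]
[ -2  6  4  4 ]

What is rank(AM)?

1

First compute AM:
[[-12,  36,  24,  24],
 [-18,  54,  36,  36]]
Now row reduce the product.
R2 ← R2 − (3/2)·R1: [0, 0, 0, 0]
1 nonzero row, so rank(AM) = 1.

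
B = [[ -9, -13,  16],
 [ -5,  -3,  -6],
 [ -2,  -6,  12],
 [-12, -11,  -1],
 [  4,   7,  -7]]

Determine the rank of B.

3

Row reduce to echelon form.
R2 ← R2 − (5/9)·R1: [0, 38/9, -134/9]
R3 ← R3 − (2/9)·R1: [0, -28/9, 76/9]
R4 ← R4 − (4/3)·R1: [0, 19/3, -67/3]
R5 ← R5 + (4/9)·R1: [0, 11/9, 1/9]
R3 ← R3 + (14/19)·R2: [0, 0, -48/19]
R4 ← R4 − (3/2)·R2: [0, 0, 0]
R5 ← R5 − (11/38)·R2: [0, 0, 84/19]
R5 ← R5 + (7/4)·R3: [0, 0, 0]
Echelon form has 3 nonzero rows, so rank(B) = 3.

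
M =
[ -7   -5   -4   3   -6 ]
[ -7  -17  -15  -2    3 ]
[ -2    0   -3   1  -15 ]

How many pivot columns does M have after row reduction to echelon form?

3

Row reduce to echelon form.
R2 ← R2 − R1: [0, -12, -11, -5, 9]
R3 ← R3 − (2/7)·R1: [0, 10/7, -13/7, 1/7, -93/7]
R3 ← R3 + (5/42)·R2: [0, 0, -19/6, -19/42, -171/14]
Echelon form has 3 nonzero rows, so rank(M) = 3.
Each nonzero row contributes one pivot column: 3 pivot columns.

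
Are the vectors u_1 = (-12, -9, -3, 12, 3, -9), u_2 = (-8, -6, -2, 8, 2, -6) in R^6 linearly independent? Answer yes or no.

no

Form the matrix with these vectors as rows and row reduce.
R2 ← R2 − (2/3)·R1: [0, 0, 0, 0, 0, 0]
1 nonzero row, so the 2 vectors span a space of dimension 1.
Since 1 < 2, the vectors are linearly dependent.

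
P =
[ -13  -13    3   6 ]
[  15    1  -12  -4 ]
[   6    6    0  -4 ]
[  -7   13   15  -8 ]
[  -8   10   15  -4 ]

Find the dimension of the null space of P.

Row reduce to echelon form.
R2 ← R2 + (15/13)·R1: [0, -14, -111/13, 38/13]
R3 ← R3 + (6/13)·R1: [0, 0, 18/13, -16/13]
R4 ← R4 − (7/13)·R1: [0, 20, 174/13, -146/13]
R5 ← R5 − (8/13)·R1: [0, 18, 171/13, -100/13]
R4 ← R4 + (10/7)·R2: [0, 0, 108/91, -642/91]
R5 ← R5 + (9/7)·R2: [0, 0, 198/91, -358/91]
R4 ← R4 − (6/7)·R3: [0, 0, 0, -6]
R5 ← R5 − (11/7)·R3: [0, 0, 0, -2]
R5 ← R5 − (1/3)·R4: [0, 0, 0, 0]
4 nonzero rows, so rank(P) = 4.
P has 4 columns; by rank–nullity, nullity = 4 − 4 = 0.

0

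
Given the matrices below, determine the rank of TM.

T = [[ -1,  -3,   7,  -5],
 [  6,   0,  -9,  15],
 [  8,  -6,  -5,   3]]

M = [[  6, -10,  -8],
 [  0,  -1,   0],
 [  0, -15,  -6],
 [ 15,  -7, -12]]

First compute TM:
[[-81, -57,  26],
 [261, -30, -174],
 [ 93, -20, -70]]
Now row reduce the product.
R2 ← R2 + (29/9)·R1: [0, -641/3, -812/9]
R3 ← R3 + (31/27)·R1: [0, -769/9, -1084/27]
R3 ← R3 − (769/1923)·R2: [0, 0, -2608/641]
3 nonzero rows, so rank(TM) = 3.

3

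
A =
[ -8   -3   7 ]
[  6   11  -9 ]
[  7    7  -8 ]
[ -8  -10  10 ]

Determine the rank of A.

Row reduce to echelon form.
R2 ← R2 + (3/4)·R1: [0, 35/4, -15/4]
R3 ← R3 + (7/8)·R1: [0, 35/8, -15/8]
R4 ← R4 − R1: [0, -7, 3]
R3 ← R3 − (1/2)·R2: [0, 0, 0]
R4 ← R4 + (4/5)·R2: [0, 0, 0]
Echelon form has 2 nonzero rows, so rank(A) = 2.

2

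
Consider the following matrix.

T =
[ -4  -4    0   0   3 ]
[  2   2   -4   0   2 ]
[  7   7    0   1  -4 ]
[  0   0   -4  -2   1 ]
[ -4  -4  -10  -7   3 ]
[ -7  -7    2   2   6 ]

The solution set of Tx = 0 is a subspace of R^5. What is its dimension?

Row reduce to echelon form.
R2 ← R2 + (1/2)·R1: [0, 0, -4, 0, 7/2]
R3 ← R3 + (7/4)·R1: [0, 0, 0, 1, 5/4]
R5 ← R5 − R1: [0, 0, -10, -7, 0]
R6 ← R6 − (7/4)·R1: [0, 0, 2, 2, 3/4]
R4 ← R4 − R2: [0, 0, 0, -2, -5/2]
R5 ← R5 − (5/2)·R2: [0, 0, 0, -7, -35/4]
R6 ← R6 + (1/2)·R2: [0, 0, 0, 2, 5/2]
R4 ← R4 + (2)·R3: [0, 0, 0, 0, 0]
R5 ← R5 + (7)·R3: [0, 0, 0, 0, 0]
R6 ← R6 − (2)·R3: [0, 0, 0, 0, 0]
3 nonzero rows, so rank(T) = 3.
T has 5 columns; by rank–nullity, nullity = 5 − 3 = 2.

2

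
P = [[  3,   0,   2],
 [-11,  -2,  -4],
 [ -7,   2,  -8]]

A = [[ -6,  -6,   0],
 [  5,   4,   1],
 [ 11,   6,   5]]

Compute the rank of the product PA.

First compute PA:
[[  4,  -6,  10],
 [ 12,  34, -22],
 [-36,   2, -38]]
Now row reduce the product.
R2 ← R2 − (3)·R1: [0, 52, -52]
R3 ← R3 + (9)·R1: [0, -52, 52]
R3 ← R3 + R2: [0, 0, 0]
2 nonzero rows, so rank(PA) = 2.

2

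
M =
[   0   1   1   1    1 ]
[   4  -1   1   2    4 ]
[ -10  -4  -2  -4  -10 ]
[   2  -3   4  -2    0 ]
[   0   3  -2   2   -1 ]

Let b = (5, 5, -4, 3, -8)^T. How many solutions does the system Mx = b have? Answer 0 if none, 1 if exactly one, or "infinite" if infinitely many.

Row reduce the augmented matrix [M | b].
Swap R1 ↔ R2
R3 ← R3 + (5/2)·R1: [0, -13/2, 1/2, 1, 0, 17/2]
R4 ← R4 − (1/2)·R1: [0, -5/2, 7/2, -3, -2, 1/2]
R3 ← R3 + (13/2)·R2: [0, 0, 7, 15/2, 13/2, 41]
R4 ← R4 + (5/2)·R2: [0, 0, 6, -1/2, 1/2, 13]
R5 ← R5 − (3)·R2: [0, 0, -5, -1, -4, -23]
R4 ← R4 − (6/7)·R3: [0, 0, 0, -97/14, -71/14, -155/7]
R5 ← R5 + (5/7)·R3: [0, 0, 0, 61/14, 9/14, 44/7]
R5 ← R5 + (61/97)·R4: [0, 0, 0, 0, -247/97, -741/97]
The echelon form has 5 nonzero rows, and every pivot lies in the first 5 columns, so rank(M) = rank([M|b]) = 5.
The system is consistent.
rank = 5 = number of unknowns, so the solution is unique.

1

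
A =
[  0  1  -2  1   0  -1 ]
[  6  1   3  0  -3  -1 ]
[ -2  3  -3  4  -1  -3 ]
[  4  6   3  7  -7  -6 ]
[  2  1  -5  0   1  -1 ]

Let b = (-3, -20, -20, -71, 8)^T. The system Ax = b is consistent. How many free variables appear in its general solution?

3

Row reduce the augmented matrix [A | b].
Swap R1 ↔ R2
R3 ← R3 + (1/3)·R1: [0, 10/3, -2, 4, -2, -10/3, -80/3]
R4 ← R4 − (2/3)·R1: [0, 16/3, 1, 7, -5, -16/3, -173/3]
R5 ← R5 − (1/3)·R1: [0, 2/3, -6, 0, 2, -2/3, 44/3]
R3 ← R3 − (10/3)·R2: [0, 0, 14/3, 2/3, -2, 0, -50/3]
R4 ← R4 − (16/3)·R2: [0, 0, 35/3, 5/3, -5, 0, -125/3]
R5 ← R5 − (2/3)·R2: [0, 0, -14/3, -2/3, 2, 0, 50/3]
R4 ← R4 − (5/2)·R3: [0, 0, 0, 0, 0, 0, 0]
R5 ← R5 + R3: [0, 0, 0, 0, 0, 0, 0]
The echelon form has 3 nonzero rows, and every pivot lies in the first 6 columns, so rank(A) = rank([A|b]) = 3.
The system is consistent.
Free variables = (unknowns) − (rank) = 6 − 3 = 3.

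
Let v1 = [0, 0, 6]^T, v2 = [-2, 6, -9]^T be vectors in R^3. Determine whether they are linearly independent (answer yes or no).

yes

Form the matrix with these vectors as rows and row reduce.
Swap R1 ↔ R2
2 nonzero rows, so the 2 vectors span a space of dimension 2.
Since 2 = 2, the vectors are linearly independent.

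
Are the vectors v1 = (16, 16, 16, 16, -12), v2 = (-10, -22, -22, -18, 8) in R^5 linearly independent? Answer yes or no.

Form the matrix with these vectors as rows and row reduce.
R2 ← R2 + (5/8)·R1: [0, -12, -12, -8, 1/2]
2 nonzero rows, so the 2 vectors span a space of dimension 2.
Since 2 = 2, the vectors are linearly independent.

yes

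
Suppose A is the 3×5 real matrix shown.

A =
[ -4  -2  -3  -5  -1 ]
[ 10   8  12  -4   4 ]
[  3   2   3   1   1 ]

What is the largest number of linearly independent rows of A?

2

Row reduce to echelon form.
R2 ← R2 + (5/2)·R1: [0, 3, 9/2, -33/2, 3/2]
R3 ← R3 + (3/4)·R1: [0, 1/2, 3/4, -11/4, 1/4]
R3 ← R3 − (1/6)·R2: [0, 0, 0, 0, 0]
Echelon form has 2 nonzero rows, so rank(A) = 2.
The rank gives the maximum number of linearly independent rows: 2.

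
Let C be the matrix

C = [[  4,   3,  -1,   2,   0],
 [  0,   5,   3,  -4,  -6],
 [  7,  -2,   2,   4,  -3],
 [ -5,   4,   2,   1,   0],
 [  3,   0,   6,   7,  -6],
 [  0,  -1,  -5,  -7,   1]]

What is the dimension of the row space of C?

5

Row reduce to echelon form.
R3 ← R3 − (7/4)·R1: [0, -29/4, 15/4, 1/2, -3]
R4 ← R4 + (5/4)·R1: [0, 31/4, 3/4, 7/2, 0]
R5 ← R5 − (3/4)·R1: [0, -9/4, 27/4, 11/2, -6]
R3 ← R3 + (29/20)·R2: [0, 0, 81/10, -53/10, -117/10]
R4 ← R4 − (31/20)·R2: [0, 0, -39/10, 97/10, 93/10]
R5 ← R5 + (9/20)·R2: [0, 0, 81/10, 37/10, -87/10]
R6 ← R6 + (1/5)·R2: [0, 0, -22/5, -39/5, -1/5]
R4 ← R4 + (13/27)·R3: [0, 0, 0, 193/27, 11/3]
R5 ← R5 − R3: [0, 0, 0, 9, 3]
R6 ← R6 + (44/81)·R3: [0, 0, 0, -865/81, -59/9]
R5 ← R5 − (243/193)·R4: [0, 0, 0, 0, -312/193]
R6 ← R6 + (865/579)·R4: [0, 0, 0, 0, -208/193]
R6 ← R6 − (2/3)·R5: [0, 0, 0, 0, 0]
Echelon form has 5 nonzero rows, so rank(C) = 5.
The row space has dimension equal to the rank: 5.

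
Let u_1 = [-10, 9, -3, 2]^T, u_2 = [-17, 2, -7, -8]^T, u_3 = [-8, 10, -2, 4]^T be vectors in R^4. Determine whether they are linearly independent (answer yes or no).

no

Form the matrix with these vectors as rows and row reduce.
R2 ← R2 − (17/10)·R1: [0, -133/10, -19/10, -57/5]
R3 ← R3 − (4/5)·R1: [0, 14/5, 2/5, 12/5]
R3 ← R3 + (4/19)·R2: [0, 0, 0, 0]
2 nonzero rows, so the 3 vectors span a space of dimension 2.
Since 2 < 3, the vectors are linearly dependent.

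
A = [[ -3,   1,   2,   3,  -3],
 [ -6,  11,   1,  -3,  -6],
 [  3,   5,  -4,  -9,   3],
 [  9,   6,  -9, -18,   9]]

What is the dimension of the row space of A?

2

Row reduce to echelon form.
R2 ← R2 − (2)·R1: [0, 9, -3, -9, 0]
R3 ← R3 + R1: [0, 6, -2, -6, 0]
R4 ← R4 + (3)·R1: [0, 9, -3, -9, 0]
R3 ← R3 − (2/3)·R2: [0, 0, 0, 0, 0]
R4 ← R4 − R2: [0, 0, 0, 0, 0]
Echelon form has 2 nonzero rows, so rank(A) = 2.
The row space has dimension equal to the rank: 2.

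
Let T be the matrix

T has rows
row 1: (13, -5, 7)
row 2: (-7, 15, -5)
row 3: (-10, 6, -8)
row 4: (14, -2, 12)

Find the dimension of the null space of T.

0

Row reduce to echelon form.
R2 ← R2 + (7/13)·R1: [0, 160/13, -16/13]
R3 ← R3 + (10/13)·R1: [0, 28/13, -34/13]
R4 ← R4 − (14/13)·R1: [0, 44/13, 58/13]
R3 ← R3 − (7/40)·R2: [0, 0, -12/5]
R4 ← R4 − (11/40)·R2: [0, 0, 24/5]
R4 ← R4 + (2)·R3: [0, 0, 0]
3 nonzero rows, so rank(T) = 3.
T has 3 columns; by rank–nullity, nullity = 3 − 3 = 0.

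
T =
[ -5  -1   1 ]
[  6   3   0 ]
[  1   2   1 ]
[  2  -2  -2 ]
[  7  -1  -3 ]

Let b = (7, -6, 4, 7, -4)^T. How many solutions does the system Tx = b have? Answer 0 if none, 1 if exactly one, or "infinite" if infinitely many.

0

Row reduce the augmented matrix [T | b].
R2 ← R2 + (6/5)·R1: [0, 9/5, 6/5, 12/5]
R3 ← R3 + (1/5)·R1: [0, 9/5, 6/5, 27/5]
R4 ← R4 + (2/5)·R1: [0, -12/5, -8/5, 49/5]
R5 ← R5 + (7/5)·R1: [0, -12/5, -8/5, 29/5]
R3 ← R3 − R2: [0, 0, 0, 3]
R4 ← R4 + (4/3)·R2: [0, 0, 0, 13]
R5 ← R5 + (4/3)·R2: [0, 0, 0, 9]
R4 ← R4 − (13/3)·R3: [0, 0, 0, 0]
R5 ← R5 − (3)·R3: [0, 0, 0, 0]
The echelon form has 3 nonzero rows; the last pivot sits in the augmented column, so rank(T) = 2 but rank([T|b]) = 3.
Since the ranks differ, the system is inconsistent.
It has no solutions.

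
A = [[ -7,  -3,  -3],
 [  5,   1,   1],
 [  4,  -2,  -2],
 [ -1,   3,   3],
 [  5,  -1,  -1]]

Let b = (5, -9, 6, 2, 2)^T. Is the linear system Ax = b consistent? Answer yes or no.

Row reduce the augmented matrix [A | b].
R2 ← R2 + (5/7)·R1: [0, -8/7, -8/7, -38/7]
R3 ← R3 + (4/7)·R1: [0, -26/7, -26/7, 62/7]
R4 ← R4 − (1/7)·R1: [0, 24/7, 24/7, 9/7]
R5 ← R5 + (5/7)·R1: [0, -22/7, -22/7, 39/7]
R3 ← R3 − (13/4)·R2: [0, 0, 0, 53/2]
R4 ← R4 + (3)·R2: [0, 0, 0, -15]
R5 ← R5 − (11/4)·R2: [0, 0, 0, 41/2]
R4 ← R4 + (30/53)·R3: [0, 0, 0, 0]
R5 ← R5 − (41/53)·R3: [0, 0, 0, 0]
The echelon form has 3 nonzero rows; the last pivot sits in the augmented column, so rank(A) = 2 but rank([A|b]) = 3.
Since the ranks differ, the system is inconsistent.

no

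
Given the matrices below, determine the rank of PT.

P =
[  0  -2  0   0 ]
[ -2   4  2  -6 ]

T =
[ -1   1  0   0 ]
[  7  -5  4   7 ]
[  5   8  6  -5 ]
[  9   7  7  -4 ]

First compute PT:
[[-14,  10,  -8, -14],
 [-14, -48, -14,  42]]
Now row reduce the product.
R2 ← R2 − R1: [0, -58, -6, 56]
2 nonzero rows, so rank(PT) = 2.

2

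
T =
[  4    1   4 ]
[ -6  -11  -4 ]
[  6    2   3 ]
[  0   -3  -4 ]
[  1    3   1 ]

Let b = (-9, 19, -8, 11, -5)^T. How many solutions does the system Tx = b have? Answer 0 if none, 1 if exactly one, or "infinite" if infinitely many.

1

Row reduce the augmented matrix [T | b].
R2 ← R2 + (3/2)·R1: [0, -19/2, 2, 11/2]
R3 ← R3 − (3/2)·R1: [0, 1/2, -3, 11/2]
R5 ← R5 − (1/4)·R1: [0, 11/4, 0, -11/4]
R3 ← R3 + (1/19)·R2: [0, 0, -55/19, 110/19]
R4 ← R4 − (6/19)·R2: [0, 0, -88/19, 176/19]
R5 ← R5 + (11/38)·R2: [0, 0, 11/19, -22/19]
R4 ← R4 − (8/5)·R3: [0, 0, 0, 0]
R5 ← R5 + (1/5)·R3: [0, 0, 0, 0]
The echelon form has 3 nonzero rows, and every pivot lies in the first 3 columns, so rank(T) = rank([T|b]) = 3.
The system is consistent.
rank = 3 = number of unknowns, so the solution is unique.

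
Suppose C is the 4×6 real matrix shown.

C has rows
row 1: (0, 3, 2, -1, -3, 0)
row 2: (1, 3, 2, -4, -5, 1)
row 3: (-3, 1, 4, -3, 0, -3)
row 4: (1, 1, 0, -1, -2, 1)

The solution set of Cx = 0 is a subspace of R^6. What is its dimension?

3

Row reduce to echelon form.
Swap R1 ↔ R2
R3 ← R3 + (3)·R1: [0, 10, 10, -15, -15, 0]
R4 ← R4 − R1: [0, -2, -2, 3, 3, 0]
R3 ← R3 − (10/3)·R2: [0, 0, 10/3, -35/3, -5, 0]
R4 ← R4 + (2/3)·R2: [0, 0, -2/3, 7/3, 1, 0]
R4 ← R4 + (1/5)·R3: [0, 0, 0, 0, 0, 0]
3 nonzero rows, so rank(C) = 3.
C has 6 columns; by rank–nullity, nullity = 6 − 3 = 3.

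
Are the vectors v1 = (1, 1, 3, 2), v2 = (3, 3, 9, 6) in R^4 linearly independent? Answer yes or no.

Form the matrix with these vectors as rows and row reduce.
R2 ← R2 − (3)·R1: [0, 0, 0, 0]
1 nonzero row, so the 2 vectors span a space of dimension 1.
Since 1 < 2, the vectors are linearly dependent.

no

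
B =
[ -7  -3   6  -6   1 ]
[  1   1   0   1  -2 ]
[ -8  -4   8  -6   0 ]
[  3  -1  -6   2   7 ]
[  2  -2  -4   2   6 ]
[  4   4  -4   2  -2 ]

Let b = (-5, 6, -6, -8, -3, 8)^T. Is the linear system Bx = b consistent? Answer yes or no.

no

Row reduce the augmented matrix [B | b].
R2 ← R2 + (1/7)·R1: [0, 4/7, 6/7, 1/7, -13/7, 37/7]
R3 ← R3 − (8/7)·R1: [0, -4/7, 8/7, 6/7, -8/7, -2/7]
R4 ← R4 + (3/7)·R1: [0, -16/7, -24/7, -4/7, 52/7, -71/7]
R5 ← R5 + (2/7)·R1: [0, -20/7, -16/7, 2/7, 44/7, -31/7]
R6 ← R6 + (4/7)·R1: [0, 16/7, -4/7, -10/7, -10/7, 36/7]
R3 ← R3 + R2: [0, 0, 2, 1, -3, 5]
R4 ← R4 + (4)·R2: [0, 0, 0, 0, 0, 11]
R5 ← R5 + (5)·R2: [0, 0, 2, 1, -3, 22]
R6 ← R6 − (4)·R2: [0, 0, -4, -2, 6, -16]
R5 ← R5 − R3: [0, 0, 0, 0, 0, 17]
R6 ← R6 + (2)·R3: [0, 0, 0, 0, 0, -6]
R5 ← R5 − (17/11)·R4: [0, 0, 0, 0, 0, 0]
R6 ← R6 + (6/11)·R4: [0, 0, 0, 0, 0, 0]
The echelon form has 4 nonzero rows; the last pivot sits in the augmented column, so rank(B) = 3 but rank([B|b]) = 4.
Since the ranks differ, the system is inconsistent.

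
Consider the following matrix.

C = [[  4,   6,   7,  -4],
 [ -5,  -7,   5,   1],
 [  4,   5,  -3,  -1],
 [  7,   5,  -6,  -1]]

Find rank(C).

Row reduce to echelon form.
R2 ← R2 + (5/4)·R1: [0, 1/2, 55/4, -4]
R3 ← R3 − R1: [0, -1, -10, 3]
R4 ← R4 − (7/4)·R1: [0, -11/2, -73/4, 6]
R3 ← R3 + (2)·R2: [0, 0, 35/2, -5]
R4 ← R4 + (11)·R2: [0, 0, 133, -38]
R4 ← R4 − (38/5)·R3: [0, 0, 0, 0]
Echelon form has 3 nonzero rows, so rank(C) = 3.

3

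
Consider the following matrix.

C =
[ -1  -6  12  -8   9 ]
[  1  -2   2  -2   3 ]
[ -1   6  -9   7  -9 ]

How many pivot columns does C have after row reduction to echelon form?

Row reduce to echelon form.
R2 ← R2 + R1: [0, -8, 14, -10, 12]
R3 ← R3 − R1: [0, 12, -21, 15, -18]
R3 ← R3 + (3/2)·R2: [0, 0, 0, 0, 0]
Echelon form has 2 nonzero rows, so rank(C) = 2.
Each nonzero row contributes one pivot column: 2 pivot columns.

2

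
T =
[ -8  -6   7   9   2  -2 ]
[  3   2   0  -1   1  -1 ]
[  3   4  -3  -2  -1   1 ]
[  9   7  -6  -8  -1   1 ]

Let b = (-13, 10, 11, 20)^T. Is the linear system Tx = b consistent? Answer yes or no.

Row reduce the augmented matrix [T | b].
R2 ← R2 + (3/8)·R1: [0, -1/4, 21/8, 19/8, 7/4, -7/4, 41/8]
R3 ← R3 + (3/8)·R1: [0, 7/4, -3/8, 11/8, -1/4, 1/4, 49/8]
R4 ← R4 + (9/8)·R1: [0, 1/4, 15/8, 17/8, 5/4, -5/4, 43/8]
R3 ← R3 + (7)·R2: [0, 0, 18, 18, 12, -12, 42]
R4 ← R4 + R2: [0, 0, 9/2, 9/2, 3, -3, 21/2]
R4 ← R4 − (1/4)·R3: [0, 0, 0, 0, 0, 0, 0]
The echelon form has 3 nonzero rows, and every pivot lies in the first 6 columns, so rank(T) = rank([T|b]) = 3.
The system is consistent.

yes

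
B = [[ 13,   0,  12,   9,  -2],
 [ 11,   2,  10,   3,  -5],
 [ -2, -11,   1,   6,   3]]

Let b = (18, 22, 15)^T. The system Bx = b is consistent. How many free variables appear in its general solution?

Row reduce the augmented matrix [B | b].
R2 ← R2 − (11/13)·R1: [0, 2, -2/13, -60/13, -43/13, 88/13]
R3 ← R3 + (2/13)·R1: [0, -11, 37/13, 96/13, 35/13, 231/13]
R3 ← R3 + (11/2)·R2: [0, 0, 2, -18, -31/2, 55]
The echelon form has 3 nonzero rows, and every pivot lies in the first 5 columns, so rank(B) = rank([B|b]) = 3.
The system is consistent.
Free variables = (unknowns) − (rank) = 5 − 3 = 2.

2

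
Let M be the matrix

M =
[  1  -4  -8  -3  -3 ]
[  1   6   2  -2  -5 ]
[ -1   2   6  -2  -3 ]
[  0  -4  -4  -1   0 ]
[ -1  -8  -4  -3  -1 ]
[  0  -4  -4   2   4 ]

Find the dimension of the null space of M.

2

Row reduce to echelon form.
R2 ← R2 − R1: [0, 10, 10, 1, -2]
R3 ← R3 + R1: [0, -2, -2, -5, -6]
R5 ← R5 + R1: [0, -12, -12, -6, -4]
R3 ← R3 + (1/5)·R2: [0, 0, 0, -24/5, -32/5]
R4 ← R4 + (2/5)·R2: [0, 0, 0, -3/5, -4/5]
R5 ← R5 + (6/5)·R2: [0, 0, 0, -24/5, -32/5]
R6 ← R6 + (2/5)·R2: [0, 0, 0, 12/5, 16/5]
R4 ← R4 − (1/8)·R3: [0, 0, 0, 0, 0]
R5 ← R5 − R3: [0, 0, 0, 0, 0]
R6 ← R6 + (1/2)·R3: [0, 0, 0, 0, 0]
3 nonzero rows, so rank(M) = 3.
M has 5 columns; by rank–nullity, nullity = 5 − 3 = 2.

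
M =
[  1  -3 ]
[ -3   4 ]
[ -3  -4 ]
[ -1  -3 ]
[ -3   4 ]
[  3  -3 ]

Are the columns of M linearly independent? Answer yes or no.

yes

Row reduce M to echelon form.
R2 ← R2 + (3)·R1: [0, -5]
R3 ← R3 + (3)·R1: [0, -13]
R4 ← R4 + R1: [0, -6]
R5 ← R5 + (3)·R1: [0, -5]
R6 ← R6 − (3)·R1: [0, 6]
R3 ← R3 − (13/5)·R2: [0, 0]
R4 ← R4 − (6/5)·R2: [0, 0]
R5 ← R5 − R2: [0, 0]
R6 ← R6 + (6/5)·R2: [0, 0]
2 pivots among 2 columns.
Every column is a pivot column, so the columns are linearly independent.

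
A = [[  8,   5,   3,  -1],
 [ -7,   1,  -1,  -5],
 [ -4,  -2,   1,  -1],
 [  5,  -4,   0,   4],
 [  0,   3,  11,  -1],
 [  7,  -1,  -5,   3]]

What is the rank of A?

Row reduce to echelon form.
R2 ← R2 + (7/8)·R1: [0, 43/8, 13/8, -47/8]
R3 ← R3 + (1/2)·R1: [0, 1/2, 5/2, -3/2]
R4 ← R4 − (5/8)·R1: [0, -57/8, -15/8, 37/8]
R6 ← R6 − (7/8)·R1: [0, -43/8, -61/8, 31/8]
R3 ← R3 − (4/43)·R2: [0, 0, 101/43, -41/43]
R4 ← R4 + (57/43)·R2: [0, 0, 12/43, -136/43]
R5 ← R5 − (24/43)·R2: [0, 0, 434/43, 98/43]
R6 ← R6 + R2: [0, 0, -6, -2]
R4 ← R4 − (12/101)·R3: [0, 0, 0, -308/101]
R5 ← R5 − (434/101)·R3: [0, 0, 0, 644/101]
R6 ← R6 + (258/101)·R3: [0, 0, 0, -448/101]
R5 ← R5 + (23/11)·R4: [0, 0, 0, 0]
R6 ← R6 − (16/11)·R4: [0, 0, 0, 0]
Echelon form has 4 nonzero rows, so rank(A) = 4.

4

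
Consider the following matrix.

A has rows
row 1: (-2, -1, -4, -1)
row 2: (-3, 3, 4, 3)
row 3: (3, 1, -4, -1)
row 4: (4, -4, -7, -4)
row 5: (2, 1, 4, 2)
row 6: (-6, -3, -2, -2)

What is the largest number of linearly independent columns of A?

Row reduce to echelon form.
R2 ← R2 − (3/2)·R1: [0, 9/2, 10, 9/2]
R3 ← R3 + (3/2)·R1: [0, -1/2, -10, -5/2]
R4 ← R4 + (2)·R1: [0, -6, -15, -6]
R5 ← R5 + R1: [0, 0, 0, 1]
R6 ← R6 − (3)·R1: [0, 0, 10, 1]
R3 ← R3 + (1/9)·R2: [0, 0, -80/9, -2]
R4 ← R4 + (4/3)·R2: [0, 0, -5/3, 0]
R4 ← R4 − (3/16)·R3: [0, 0, 0, 3/8]
R6 ← R6 + (9/8)·R3: [0, 0, 0, -5/4]
R5 ← R5 − (8/3)·R4: [0, 0, 0, 0]
R6 ← R6 + (10/3)·R4: [0, 0, 0, 0]
Echelon form has 4 nonzero rows, so rank(A) = 4.
The rank gives the maximum number of linearly independent columns: 4.

4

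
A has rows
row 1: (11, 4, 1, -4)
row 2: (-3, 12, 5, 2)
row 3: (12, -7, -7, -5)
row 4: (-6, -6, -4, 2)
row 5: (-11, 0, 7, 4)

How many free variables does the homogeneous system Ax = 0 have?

1

Row reduce to echelon form.
R2 ← R2 + (3/11)·R1: [0, 144/11, 58/11, 10/11]
R3 ← R3 − (12/11)·R1: [0, -125/11, -89/11, -7/11]
R4 ← R4 + (6/11)·R1: [0, -42/11, -38/11, -2/11]
R5 ← R5 + R1: [0, 4, 8, 0]
R3 ← R3 + (125/144)·R2: [0, 0, -253/72, 11/72]
R4 ← R4 + (7/24)·R2: [0, 0, -23/12, 1/12]
R5 ← R5 − (11/36)·R2: [0, 0, 115/18, -5/18]
R4 ← R4 − (6/11)·R3: [0, 0, 0, 0]
R5 ← R5 + (20/11)·R3: [0, 0, 0, 0]
3 nonzero rows, so rank(A) = 3.
A has 4 columns; by rank–nullity, nullity = 4 − 3 = 1.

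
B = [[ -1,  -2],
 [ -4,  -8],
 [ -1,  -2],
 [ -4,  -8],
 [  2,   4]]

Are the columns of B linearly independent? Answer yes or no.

Row reduce B to echelon form.
R2 ← R2 − (4)·R1: [0, 0]
R3 ← R3 − R1: [0, 0]
R4 ← R4 − (4)·R1: [0, 0]
R5 ← R5 + (2)·R1: [0, 0]
1 pivot among 2 columns.
Only 1 < 2 pivot columns, so the columns are linearly dependent.

no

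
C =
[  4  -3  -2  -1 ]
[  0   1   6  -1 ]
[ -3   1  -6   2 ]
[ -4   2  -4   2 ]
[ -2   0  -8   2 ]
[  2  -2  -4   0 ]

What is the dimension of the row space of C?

2

Row reduce to echelon form.
R3 ← R3 + (3/4)·R1: [0, -5/4, -15/2, 5/4]
R4 ← R4 + R1: [0, -1, -6, 1]
R5 ← R5 + (1/2)·R1: [0, -3/2, -9, 3/2]
R6 ← R6 − (1/2)·R1: [0, -1/2, -3, 1/2]
R3 ← R3 + (5/4)·R2: [0, 0, 0, 0]
R4 ← R4 + R2: [0, 0, 0, 0]
R5 ← R5 + (3/2)·R2: [0, 0, 0, 0]
R6 ← R6 + (1/2)·R2: [0, 0, 0, 0]
Echelon form has 2 nonzero rows, so rank(C) = 2.
The row space has dimension equal to the rank: 2.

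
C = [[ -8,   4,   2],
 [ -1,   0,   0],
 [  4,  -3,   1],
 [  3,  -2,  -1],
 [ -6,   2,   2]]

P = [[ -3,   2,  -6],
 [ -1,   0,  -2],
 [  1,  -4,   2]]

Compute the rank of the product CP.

2

First compute CP:
[[ 22, -24,  44],
 [  3,  -2,   6],
 [ -8,   4, -16],
 [ -8,  10, -16],
 [ 18, -20,  36]]
Now row reduce the product.
R2 ← R2 − (3/22)·R1: [0, 14/11, 0]
R3 ← R3 + (4/11)·R1: [0, -52/11, 0]
R4 ← R4 + (4/11)·R1: [0, 14/11, 0]
R5 ← R5 − (9/11)·R1: [0, -4/11, 0]
R3 ← R3 + (26/7)·R2: [0, 0, 0]
R4 ← R4 − R2: [0, 0, 0]
R5 ← R5 + (2/7)·R2: [0, 0, 0]
2 nonzero rows, so rank(CP) = 2.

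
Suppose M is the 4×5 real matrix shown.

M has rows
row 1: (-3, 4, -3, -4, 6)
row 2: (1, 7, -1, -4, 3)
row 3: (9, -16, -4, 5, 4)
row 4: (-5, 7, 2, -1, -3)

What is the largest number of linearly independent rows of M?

4

Row reduce to echelon form.
R2 ← R2 + (1/3)·R1: [0, 25/3, -2, -16/3, 5]
R3 ← R3 + (3)·R1: [0, -4, -13, -7, 22]
R4 ← R4 − (5/3)·R1: [0, 1/3, 7, 17/3, -13]
R3 ← R3 + (12/25)·R2: [0, 0, -349/25, -239/25, 122/5]
R4 ← R4 − (1/25)·R2: [0, 0, 177/25, 147/25, -66/5]
R4 ← R4 + (177/349)·R3: [0, 0, 0, 360/349, -288/349]
Echelon form has 4 nonzero rows, so rank(M) = 4.
The rank gives the maximum number of linearly independent rows: 4.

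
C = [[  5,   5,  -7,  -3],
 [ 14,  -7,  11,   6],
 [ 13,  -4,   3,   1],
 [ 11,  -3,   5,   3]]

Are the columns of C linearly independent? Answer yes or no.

Row reduce C to echelon form.
R2 ← R2 − (14/5)·R1: [0, -21, 153/5, 72/5]
R3 ← R3 − (13/5)·R1: [0, -17, 106/5, 44/5]
R4 ← R4 − (11/5)·R1: [0, -14, 102/5, 48/5]
R3 ← R3 − (17/21)·R2: [0, 0, -25/7, -20/7]
R4 ← R4 − (2/3)·R2: [0, 0, 0, 0]
3 pivots among 4 columns.
Only 3 < 4 pivot columns, so the columns are linearly dependent.

no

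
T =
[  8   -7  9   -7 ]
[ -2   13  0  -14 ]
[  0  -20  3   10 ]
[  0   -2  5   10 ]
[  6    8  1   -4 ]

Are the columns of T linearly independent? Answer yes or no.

yes

Row reduce T to echelon form.
R2 ← R2 + (1/4)·R1: [0, 45/4, 9/4, -63/4]
R5 ← R5 − (3/4)·R1: [0, 53/4, -23/4, 5/4]
R3 ← R3 + (16/9)·R2: [0, 0, 7, -18]
R4 ← R4 + (8/45)·R2: [0, 0, 27/5, 36/5]
R5 ← R5 − (53/45)·R2: [0, 0, -42/5, 99/5]
R4 ← R4 − (27/35)·R3: [0, 0, 0, 738/35]
R5 ← R5 + (6/5)·R3: [0, 0, 0, -9/5]
R5 ← R5 + (7/82)·R4: [0, 0, 0, 0]
4 pivots among 4 columns.
Every column is a pivot column, so the columns are linearly independent.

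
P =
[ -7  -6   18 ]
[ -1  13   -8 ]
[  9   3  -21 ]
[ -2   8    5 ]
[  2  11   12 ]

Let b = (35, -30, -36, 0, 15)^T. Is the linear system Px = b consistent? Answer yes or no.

Row reduce the augmented matrix [P | b].
R2 ← R2 − (1/7)·R1: [0, 97/7, -74/7, -35]
R3 ← R3 + (9/7)·R1: [0, -33/7, 15/7, 9]
R4 ← R4 − (2/7)·R1: [0, 68/7, -1/7, -10]
R5 ← R5 + (2/7)·R1: [0, 65/7, 120/7, 25]
R3 ← R3 + (33/97)·R2: [0, 0, -141/97, -282/97]
R4 ← R4 − (68/97)·R2: [0, 0, 705/97, 1410/97]
R5 ← R5 − (65/97)·R2: [0, 0, 2350/97, 4700/97]
R4 ← R4 + (5)·R3: [0, 0, 0, 0]
R5 ← R5 + (50/3)·R3: [0, 0, 0, 0]
The echelon form has 3 nonzero rows, and every pivot lies in the first 3 columns, so rank(P) = rank([P|b]) = 3.
The system is consistent.

yes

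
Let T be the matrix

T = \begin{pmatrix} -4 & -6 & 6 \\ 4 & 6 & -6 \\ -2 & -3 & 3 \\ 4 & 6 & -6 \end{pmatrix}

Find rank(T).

1

Row reduce to echelon form.
R2 ← R2 + R1: [0, 0, 0]
R3 ← R3 − (1/2)·R1: [0, 0, 0]
R4 ← R4 + R1: [0, 0, 0]
Echelon form has 1 nonzero row, so rank(T) = 1.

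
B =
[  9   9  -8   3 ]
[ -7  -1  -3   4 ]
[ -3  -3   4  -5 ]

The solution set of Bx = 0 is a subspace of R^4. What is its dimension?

1

Row reduce to echelon form.
R2 ← R2 + (7/9)·R1: [0, 6, -83/9, 19/3]
R3 ← R3 + (1/3)·R1: [0, 0, 4/3, -4]
3 nonzero rows, so rank(B) = 3.
B has 4 columns; by rank–nullity, nullity = 4 − 3 = 1.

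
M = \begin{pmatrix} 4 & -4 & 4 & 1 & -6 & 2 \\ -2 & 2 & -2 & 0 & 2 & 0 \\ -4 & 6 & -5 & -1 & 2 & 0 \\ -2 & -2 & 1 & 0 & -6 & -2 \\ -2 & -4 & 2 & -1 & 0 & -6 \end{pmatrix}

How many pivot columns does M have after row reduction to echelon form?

Row reduce to echelon form.
R2 ← R2 + (1/2)·R1: [0, 0, 0, 1/2, -1, 1]
R3 ← R3 + R1: [0, 2, -1, 0, -4, 2]
R4 ← R4 + (1/2)·R1: [0, -4, 3, 1/2, -9, -1]
R5 ← R5 + (1/2)·R1: [0, -6, 4, -1/2, -3, -5]
Swap R2 ↔ R3
R4 ← R4 + (2)·R2: [0, 0, 1, 1/2, -17, 3]
R5 ← R5 + (3)·R2: [0, 0, 1, -1/2, -15, 1]
Swap R3 ↔ R4
R5 ← R5 − R3: [0, 0, 0, -1, 2, -2]
R5 ← R5 + (2)·R4: [0, 0, 0, 0, 0, 0]
Echelon form has 4 nonzero rows, so rank(M) = 4.
Each nonzero row contributes one pivot column: 4 pivot columns.

4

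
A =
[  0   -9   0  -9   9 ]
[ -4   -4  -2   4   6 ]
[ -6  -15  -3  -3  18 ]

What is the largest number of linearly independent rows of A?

Row reduce to echelon form.
Swap R1 ↔ R2
R3 ← R3 − (3/2)·R1: [0, -9, 0, -9, 9]
R3 ← R3 − R2: [0, 0, 0, 0, 0]
Echelon form has 2 nonzero rows, so rank(A) = 2.
The rank gives the maximum number of linearly independent rows: 2.

2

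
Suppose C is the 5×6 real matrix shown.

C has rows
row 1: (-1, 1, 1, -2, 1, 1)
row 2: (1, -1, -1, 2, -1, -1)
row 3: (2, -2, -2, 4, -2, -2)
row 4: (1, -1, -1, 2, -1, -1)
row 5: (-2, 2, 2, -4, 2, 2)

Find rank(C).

1

Row reduce to echelon form.
R2 ← R2 + R1: [0, 0, 0, 0, 0, 0]
R3 ← R3 + (2)·R1: [0, 0, 0, 0, 0, 0]
R4 ← R4 + R1: [0, 0, 0, 0, 0, 0]
R5 ← R5 − (2)·R1: [0, 0, 0, 0, 0, 0]
Echelon form has 1 nonzero row, so rank(C) = 1.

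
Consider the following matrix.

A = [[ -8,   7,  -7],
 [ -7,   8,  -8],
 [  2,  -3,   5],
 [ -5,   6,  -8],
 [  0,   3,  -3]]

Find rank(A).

Row reduce to echelon form.
R2 ← R2 − (7/8)·R1: [0, 15/8, -15/8]
R3 ← R3 + (1/4)·R1: [0, -5/4, 13/4]
R4 ← R4 − (5/8)·R1: [0, 13/8, -29/8]
R3 ← R3 + (2/3)·R2: [0, 0, 2]
R4 ← R4 − (13/15)·R2: [0, 0, -2]
R5 ← R5 − (8/5)·R2: [0, 0, 0]
R4 ← R4 + R3: [0, 0, 0]
Echelon form has 3 nonzero rows, so rank(A) = 3.

3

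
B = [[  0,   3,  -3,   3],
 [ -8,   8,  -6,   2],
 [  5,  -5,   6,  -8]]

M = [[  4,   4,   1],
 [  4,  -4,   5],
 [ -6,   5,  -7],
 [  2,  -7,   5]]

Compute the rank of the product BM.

First compute BM:
[[ 36, -48,  51],
 [ 40, -108,  84],
 [-52, 126, -102]]
Now row reduce the product.
R2 ← R2 − (10/9)·R1: [0, -164/3, 82/3]
R3 ← R3 + (13/9)·R1: [0, 170/3, -85/3]
R3 ← R3 + (85/82)·R2: [0, 0, 0]
2 nonzero rows, so rank(BM) = 2.

2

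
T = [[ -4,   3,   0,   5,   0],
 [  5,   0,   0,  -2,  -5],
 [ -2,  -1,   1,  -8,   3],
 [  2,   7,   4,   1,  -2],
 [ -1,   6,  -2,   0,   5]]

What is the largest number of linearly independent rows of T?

5

Row reduce to echelon form.
R2 ← R2 + (5/4)·R1: [0, 15/4, 0, 17/4, -5]
R3 ← R3 − (1/2)·R1: [0, -5/2, 1, -21/2, 3]
R4 ← R4 + (1/2)·R1: [0, 17/2, 4, 7/2, -2]
R5 ← R5 − (1/4)·R1: [0, 21/4, -2, -5/4, 5]
R3 ← R3 + (2/3)·R2: [0, 0, 1, -23/3, -1/3]
R4 ← R4 − (34/15)·R2: [0, 0, 4, -92/15, 28/3]
R5 ← R5 − (7/5)·R2: [0, 0, -2, -36/5, 12]
R4 ← R4 − (4)·R3: [0, 0, 0, 368/15, 32/3]
R5 ← R5 + (2)·R3: [0, 0, 0, -338/15, 34/3]
R5 ← R5 + (169/184)·R4: [0, 0, 0, 0, 486/23]
Echelon form has 5 nonzero rows, so rank(T) = 5.
The rank gives the maximum number of linearly independent rows: 5.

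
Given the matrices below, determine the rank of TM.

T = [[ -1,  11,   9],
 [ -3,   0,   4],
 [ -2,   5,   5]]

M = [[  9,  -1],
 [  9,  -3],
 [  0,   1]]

2

First compute TM:
[[ 90, -23],
 [-27,   7],
 [ 27,  -8]]
Now row reduce the product.
R2 ← R2 + (3/10)·R1: [0, 1/10]
R3 ← R3 − (3/10)·R1: [0, -11/10]
R3 ← R3 + (11)·R2: [0, 0]
2 nonzero rows, so rank(TM) = 2.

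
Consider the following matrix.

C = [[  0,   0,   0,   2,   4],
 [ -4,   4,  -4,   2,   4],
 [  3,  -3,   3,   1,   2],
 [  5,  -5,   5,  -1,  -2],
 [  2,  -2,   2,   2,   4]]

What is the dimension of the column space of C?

2

Row reduce to echelon form.
Swap R1 ↔ R2
R3 ← R3 + (3/4)·R1: [0, 0, 0, 5/2, 5]
R4 ← R4 + (5/4)·R1: [0, 0, 0, 3/2, 3]
R5 ← R5 + (1/2)·R1: [0, 0, 0, 3, 6]
R3 ← R3 − (5/4)·R2: [0, 0, 0, 0, 0]
R4 ← R4 − (3/4)·R2: [0, 0, 0, 0, 0]
R5 ← R5 − (3/2)·R2: [0, 0, 0, 0, 0]
Echelon form has 2 nonzero rows, so rank(C) = 2.
The column space has dimension equal to the rank: 2.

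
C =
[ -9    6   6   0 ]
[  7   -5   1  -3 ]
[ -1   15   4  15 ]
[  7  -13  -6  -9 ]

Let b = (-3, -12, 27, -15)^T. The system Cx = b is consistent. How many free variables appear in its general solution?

Row reduce the augmented matrix [C | b].
R2 ← R2 + (7/9)·R1: [0, -1/3, 17/3, -3, -43/3]
R3 ← R3 − (1/9)·R1: [0, 43/3, 10/3, 15, 82/3]
R4 ← R4 + (7/9)·R1: [0, -25/3, -4/3, -9, -52/3]
R3 ← R3 + (43)·R2: [0, 0, 247, -114, -589]
R4 ← R4 − (25)·R2: [0, 0, -143, 66, 341]
R4 ← R4 + (11/19)·R3: [0, 0, 0, 0, 0]
The echelon form has 3 nonzero rows, and every pivot lies in the first 4 columns, so rank(C) = rank([C|b]) = 3.
The system is consistent.
Free variables = (unknowns) − (rank) = 4 − 3 = 1.

1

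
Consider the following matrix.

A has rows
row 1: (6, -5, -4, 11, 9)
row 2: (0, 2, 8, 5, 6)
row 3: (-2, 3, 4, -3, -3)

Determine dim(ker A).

Row reduce to echelon form.
R3 ← R3 + (1/3)·R1: [0, 4/3, 8/3, 2/3, 0]
R3 ← R3 − (2/3)·R2: [0, 0, -8/3, -8/3, -4]
3 nonzero rows, so rank(A) = 3.
A has 5 columns; by rank–nullity, nullity = 5 − 3 = 2.

2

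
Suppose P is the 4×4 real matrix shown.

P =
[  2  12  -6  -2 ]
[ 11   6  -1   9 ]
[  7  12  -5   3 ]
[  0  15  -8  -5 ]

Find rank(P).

2

Row reduce to echelon form.
R2 ← R2 − (11/2)·R1: [0, -60, 32, 20]
R3 ← R3 − (7/2)·R1: [0, -30, 16, 10]
R3 ← R3 − (1/2)·R2: [0, 0, 0, 0]
R4 ← R4 + (1/4)·R2: [0, 0, 0, 0]
Echelon form has 2 nonzero rows, so rank(P) = 2.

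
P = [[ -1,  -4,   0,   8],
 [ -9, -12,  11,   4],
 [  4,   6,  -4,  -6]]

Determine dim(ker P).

1

Row reduce to echelon form.
R2 ← R2 − (9)·R1: [0, 24, 11, -68]
R3 ← R3 + (4)·R1: [0, -10, -4, 26]
R3 ← R3 + (5/12)·R2: [0, 0, 7/12, -7/3]
3 nonzero rows, so rank(P) = 3.
P has 4 columns; by rank–nullity, nullity = 4 − 3 = 1.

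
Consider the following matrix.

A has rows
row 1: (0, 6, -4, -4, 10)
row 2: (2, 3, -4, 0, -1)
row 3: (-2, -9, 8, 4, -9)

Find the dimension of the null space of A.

Row reduce to echelon form.
Swap R1 ↔ R2
R3 ← R3 + R1: [0, -6, 4, 4, -10]
R3 ← R3 + R2: [0, 0, 0, 0, 0]
2 nonzero rows, so rank(A) = 2.
A has 5 columns; by rank–nullity, nullity = 5 − 2 = 3.

3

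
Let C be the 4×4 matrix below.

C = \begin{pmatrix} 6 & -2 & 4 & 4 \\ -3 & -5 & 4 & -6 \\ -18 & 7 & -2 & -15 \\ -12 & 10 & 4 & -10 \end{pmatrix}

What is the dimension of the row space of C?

Row reduce to echelon form.
R2 ← R2 + (1/2)·R1: [0, -6, 6, -4]
R3 ← R3 + (3)·R1: [0, 1, 10, -3]
R4 ← R4 + (2)·R1: [0, 6, 12, -2]
R3 ← R3 + (1/6)·R2: [0, 0, 11, -11/3]
R4 ← R4 + R2: [0, 0, 18, -6]
R4 ← R4 − (18/11)·R3: [0, 0, 0, 0]
Echelon form has 3 nonzero rows, so rank(C) = 3.
The row space has dimension equal to the rank: 3.

3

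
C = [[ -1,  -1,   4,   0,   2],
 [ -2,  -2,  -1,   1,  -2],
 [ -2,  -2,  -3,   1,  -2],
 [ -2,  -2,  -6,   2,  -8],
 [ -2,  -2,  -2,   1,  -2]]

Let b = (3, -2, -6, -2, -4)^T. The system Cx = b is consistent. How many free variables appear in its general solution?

2

Row reduce the augmented matrix [C | b].
R2 ← R2 − (2)·R1: [0, 0, -9, 1, -6, -8]
R3 ← R3 − (2)·R1: [0, 0, -11, 1, -6, -12]
R4 ← R4 − (2)·R1: [0, 0, -14, 2, -12, -8]
R5 ← R5 − (2)·R1: [0, 0, -10, 1, -6, -10]
R3 ← R3 − (11/9)·R2: [0, 0, 0, -2/9, 4/3, -20/9]
R4 ← R4 − (14/9)·R2: [0, 0, 0, 4/9, -8/3, 40/9]
R5 ← R5 − (10/9)·R2: [0, 0, 0, -1/9, 2/3, -10/9]
R4 ← R4 + (2)·R3: [0, 0, 0, 0, 0, 0]
R5 ← R5 − (1/2)·R3: [0, 0, 0, 0, 0, 0]
The echelon form has 3 nonzero rows, and every pivot lies in the first 5 columns, so rank(C) = rank([C|b]) = 3.
The system is consistent.
Free variables = (unknowns) − (rank) = 5 − 3 = 2.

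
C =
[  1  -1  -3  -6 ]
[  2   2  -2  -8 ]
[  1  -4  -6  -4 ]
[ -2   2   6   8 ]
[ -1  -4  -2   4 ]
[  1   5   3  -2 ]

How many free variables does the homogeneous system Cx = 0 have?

1

Row reduce to echelon form.
R2 ← R2 − (2)·R1: [0, 4, 4, 4]
R3 ← R3 − R1: [0, -3, -3, 2]
R4 ← R4 + (2)·R1: [0, 0, 0, -4]
R5 ← R5 + R1: [0, -5, -5, -2]
R6 ← R6 − R1: [0, 6, 6, 4]
R3 ← R3 + (3/4)·R2: [0, 0, 0, 5]
R5 ← R5 + (5/4)·R2: [0, 0, 0, 3]
R6 ← R6 − (3/2)·R2: [0, 0, 0, -2]
R4 ← R4 + (4/5)·R3: [0, 0, 0, 0]
R5 ← R5 − (3/5)·R3: [0, 0, 0, 0]
R6 ← R6 + (2/5)·R3: [0, 0, 0, 0]
3 nonzero rows, so rank(C) = 3.
C has 4 columns; by rank–nullity, nullity = 4 − 3 = 1.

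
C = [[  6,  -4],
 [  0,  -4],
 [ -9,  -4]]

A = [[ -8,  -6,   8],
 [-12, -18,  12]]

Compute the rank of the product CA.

2

First compute CA:
[[  0,  36,   0],
 [ 48,  72, -48],
 [120, 126, -120]]
Now row reduce the product.
Swap R1 ↔ R2
R3 ← R3 − (5/2)·R1: [0, -54, 0]
R3 ← R3 + (3/2)·R2: [0, 0, 0]
2 nonzero rows, so rank(CA) = 2.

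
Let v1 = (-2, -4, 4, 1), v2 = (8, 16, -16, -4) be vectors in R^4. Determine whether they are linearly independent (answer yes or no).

no

Form the matrix with these vectors as rows and row reduce.
R2 ← R2 + (4)·R1: [0, 0, 0, 0]
1 nonzero row, so the 2 vectors span a space of dimension 1.
Since 1 < 2, the vectors are linearly dependent.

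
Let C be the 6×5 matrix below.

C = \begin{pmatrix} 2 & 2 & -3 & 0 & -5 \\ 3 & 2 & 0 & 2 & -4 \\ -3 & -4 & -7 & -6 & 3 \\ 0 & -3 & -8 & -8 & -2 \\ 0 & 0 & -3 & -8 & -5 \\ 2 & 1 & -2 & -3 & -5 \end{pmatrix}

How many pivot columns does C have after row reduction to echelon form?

Row reduce to echelon form.
R2 ← R2 − (3/2)·R1: [0, -1, 9/2, 2, 7/2]
R3 ← R3 + (3/2)·R1: [0, -1, -23/2, -6, -9/2]
R6 ← R6 − R1: [0, -1, 1, -3, 0]
R3 ← R3 − R2: [0, 0, -16, -8, -8]
R4 ← R4 − (3)·R2: [0, 0, -43/2, -14, -25/2]
R6 ← R6 − R2: [0, 0, -7/2, -5, -7/2]
R4 ← R4 − (43/32)·R3: [0, 0, 0, -13/4, -7/4]
R5 ← R5 − (3/16)·R3: [0, 0, 0, -13/2, -7/2]
R6 ← R6 − (7/32)·R3: [0, 0, 0, -13/4, -7/4]
R5 ← R5 − (2)·R4: [0, 0, 0, 0, 0]
R6 ← R6 − R4: [0, 0, 0, 0, 0]
Echelon form has 4 nonzero rows, so rank(C) = 4.
Each nonzero row contributes one pivot column: 4 pivot columns.

4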